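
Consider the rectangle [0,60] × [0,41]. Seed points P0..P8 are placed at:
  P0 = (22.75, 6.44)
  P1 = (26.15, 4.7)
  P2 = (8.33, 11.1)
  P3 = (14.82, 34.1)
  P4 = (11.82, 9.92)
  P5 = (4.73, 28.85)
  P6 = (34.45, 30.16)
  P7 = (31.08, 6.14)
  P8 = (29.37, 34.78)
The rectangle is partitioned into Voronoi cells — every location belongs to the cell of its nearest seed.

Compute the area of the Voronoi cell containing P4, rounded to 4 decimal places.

Area of P4's cell: 170.4320

1. box [0,60]×[0,41]: [(0, 0) (60, 0) (60, 41) (0, 41)]
2. ⊥bis P4·P0 via (17.285,8.18): [(0, 0) (14.6806, 0) (27.7346, 41) (0, 41)]  |A|=869.51
3. ⊥bis P4·P1 via (18.985,7.31): [(0, 0) (14.6806, 0) (27.7346, 41) (0, 41)]  |A|=869.51
4. ⊥bis P4·P2 via (10.075,10.51): [(6.5215, 0) (14.6806, 0) (27.7346, 41) (20.3839, 41)]  |A|=317.949
5. ⊥bis P4·P3 via (13.32,22.01): [(13.9374, 21.9334) (6.5215, 0) (14.6806, 0) (21.3703, 21.0112)]  |A|=170.6508
6. ⊥bis P4·P5 via (8.275,19.385): [(14.795, 21.827) (13.7718, 21.4438) (6.5215, 0) (14.6806, 0) (21.3703, 21.0112)]  |A|=170.432
7. ⊥bis P4·P6 via (23.135,20.04): [(14.795, 21.827) (13.7718, 21.4438) (6.5215, 0) (14.6806, 0) (21.3703, 21.0112)]  |A|=170.432
8. ⊥bis P4·P7 via (21.45,8.03): [(14.795, 21.827) (13.7718, 21.4438) (6.5215, 0) (14.6806, 0) (21.3703, 21.0112)]  |A|=170.432
9. ⊥bis P4·P8 via (20.595,22.35): [(14.795, 21.827) (13.7718, 21.4438) (6.5215, 0) (14.6806, 0) (21.3703, 21.0112)]  |A|=170.432
10. canonical 5-gon: [(14.795, 21.827) (13.7718, 21.4438) (6.5215, 0) (14.6806, 0) (21.3703, 21.0112)]
11. shoelace: 170.432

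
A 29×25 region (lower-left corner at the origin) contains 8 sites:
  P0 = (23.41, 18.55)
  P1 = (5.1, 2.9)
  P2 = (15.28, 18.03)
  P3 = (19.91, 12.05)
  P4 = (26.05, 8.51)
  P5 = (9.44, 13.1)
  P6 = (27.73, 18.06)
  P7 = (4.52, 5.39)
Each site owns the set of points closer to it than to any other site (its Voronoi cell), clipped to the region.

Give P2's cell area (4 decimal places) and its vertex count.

1. box [0,29]×[0,25]: [(0, 0) (29, 0) (29, 25) (0, 25)]
2. ⊥bis P2·P0 via (19.345,18.29): [(0, 0) (20.5148, 0) (18.9158, 25) (0, 25)]  |A|=492.8833
3. ⊥bis P2·P1 via (10.19,10.465): [(0, 17.3212) (20.2797, 3.6763) (18.9158, 25) (0, 25)]  |A|=279.5397
4. ⊥bis P2·P3 via (17.595,15.04): [(0, 17.3212) (10.9904, 9.9264) (19.4605, 16.4844) (18.9158, 25) (0, 25)]  |A|=222.6111
5. ⊥bis P2·P4 via (20.665,13.27): [(0, 17.3212) (10.9904, 9.9264) (19.4605, 16.4844) (18.9158, 25) (0, 25)]  |A|=222.6111
6. ⊥bis P2·P5 via (12.36,15.565): [(14.6972, 12.7964) (19.4605, 16.4844) (18.9158, 25) (4.3952, 25)]  |A|=109.8878
7. ⊥bis P2·P6 via (21.505,18.045): [(14.6972, 12.7964) (19.4605, 16.4844) (18.9158, 25) (4.3952, 25)]  |A|=109.8878
8. ⊥bis P2·P7 via (9.9,11.71): [(14.6972, 12.7964) (19.4605, 16.4844) (18.9158, 25) (4.3952, 25)]  |A|=109.8878
9. canonical 4-gon: [(14.6972, 12.7964) (19.4605, 16.4844) (18.9158, 25) (4.3952, 25)]
10. shoelace: 109.8878

Area of P2's cell: 109.8878 (4 vertices)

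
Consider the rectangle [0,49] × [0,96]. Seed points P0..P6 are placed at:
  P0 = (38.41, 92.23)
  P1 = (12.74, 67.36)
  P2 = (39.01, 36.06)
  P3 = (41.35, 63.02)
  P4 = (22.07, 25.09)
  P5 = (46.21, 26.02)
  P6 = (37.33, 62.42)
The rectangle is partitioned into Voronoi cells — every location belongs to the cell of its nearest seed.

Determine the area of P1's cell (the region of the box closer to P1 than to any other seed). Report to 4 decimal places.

1. box [0,49]×[0,96]: [(0, 0) (49, 0) (49, 96) (0, 96)]
2. ⊥bis P1·P0 via (25.575,79.795): [(0, 0) (49, 0) (49, 55.6165) (9.875, 96) (0, 96)]  |A|=3913.9979
3. ⊥bis P1·P2 via (25.875,51.71): [(0, 29.9932) (40.7165, 64.1664) (9.875, 96) (0, 96)]  |A|=1500.962
4. ⊥bis P1·P3 via (27.045,65.19): [(0, 29.9932) (24.8725, 50.8686) (28.7616, 76.5059) (9.875, 96) (0, 96)]  |A|=1323.7214
5. ⊥bis P1·P4 via (17.405,46.225): [(0, 42.3833) (20.0301, 46.8044) (24.8725, 50.8686) (28.7616, 76.5059) (9.875, 96) (0, 96)]  |A|=1199.6335
6. ⊥bis P1·P5 via (29.475,46.69): [(0, 42.3833) (20.0301, 46.8044) (24.8725, 50.8686) (28.7616, 76.5059) (9.875, 96) (0, 96)]  |A|=1199.6335
7. ⊥bis P1·P6 via (25.035,64.89): [(0, 42.3833) (20.0301, 46.8044) (21.6799, 48.189) (27.6078, 77.6968) (9.875, 96) (0, 96)]  |A|=1143.3665
8. canonical 6-gon: [(0, 42.3833) (20.0301, 46.8044) (21.6799, 48.189) (27.6078, 77.6968) (9.875, 96) (0, 96)]
9. shoelace: 1143.3665

Area of P1's cell: 1143.3665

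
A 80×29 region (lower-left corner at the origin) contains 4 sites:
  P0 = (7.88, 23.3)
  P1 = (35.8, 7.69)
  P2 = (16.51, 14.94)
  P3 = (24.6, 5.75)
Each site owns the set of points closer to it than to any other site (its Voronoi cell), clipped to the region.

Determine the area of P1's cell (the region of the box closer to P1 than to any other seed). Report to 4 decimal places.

Area of P1's cell: 1445.2660

1. box [0,80]×[0,29]: [(0, 0) (80, 0) (80, 29) (0, 29)]
2. ⊥bis P1·P0 via (21.84,15.495): [(13.1768, 0) (80, 0) (80, 29) (29.3906, 29)]  |A|=1702.7728
3. ⊥bis P1·P2 via (26.155,11.315): [(21.9023, 0) (80, 0) (80, 29) (32.8018, 29)]  |A|=1526.7903
4. ⊥bis P1·P3 via (30.2,6.72): [(28.3791, 17.2326) (31.364, 0) (80, 0) (80, 29) (32.8018, 29)]  |A|=1445.266
5. canonical 5-gon: [(28.3791, 17.2326) (31.364, 0) (80, 0) (80, 29) (32.8018, 29)]
6. shoelace: 1445.266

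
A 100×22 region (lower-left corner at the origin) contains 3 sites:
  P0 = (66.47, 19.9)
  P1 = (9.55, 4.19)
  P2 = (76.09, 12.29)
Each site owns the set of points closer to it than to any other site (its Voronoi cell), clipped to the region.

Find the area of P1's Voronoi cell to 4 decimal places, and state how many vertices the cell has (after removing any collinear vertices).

Area of P1's cell: 842.5653 (4 vertices)

1. box [0,100]×[0,22]: [(0, 0) (100, 0) (100, 22) (0, 22)]
2. ⊥bis P1·P0 via (38.01,12.045): [(0, 0) (41.3344, 0) (35.2624, 22) (0, 22)]  |A|=842.5653
3. ⊥bis P1·P2 via (42.82,8.24): [(0, 0) (41.3344, 0) (35.2624, 22) (0, 22)]  |A|=842.5653
4. canonical 4-gon: [(0, 0) (41.3344, 0) (35.2624, 22) (0, 22)]
5. shoelace: 842.5653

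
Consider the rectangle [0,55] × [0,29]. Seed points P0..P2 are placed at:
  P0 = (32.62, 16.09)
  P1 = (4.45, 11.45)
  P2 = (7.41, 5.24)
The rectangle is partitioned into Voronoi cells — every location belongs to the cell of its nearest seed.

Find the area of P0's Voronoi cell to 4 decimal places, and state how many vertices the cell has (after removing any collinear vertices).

Area of P0's cell: 1033.7677 (5 vertices)

1. box [0,55]×[0,29]: [(0, 0) (55, 0) (55, 29) (0, 29)]
2. ⊥bis P0·P1 via (18.535,13.77): [(20.8031, 0) (55, 0) (55, 29) (16.0264, 29)]  |A|=1060.972
3. ⊥bis P0·P2 via (20.015,10.665): [(18.4459, 14.3107) (24.6051, 0) (55, 0) (55, 29) (16.0264, 29)]  |A|=1033.7677
4. canonical 5-gon: [(18.4459, 14.3107) (24.6051, 0) (55, 0) (55, 29) (16.0264, 29)]
5. shoelace: 1033.7677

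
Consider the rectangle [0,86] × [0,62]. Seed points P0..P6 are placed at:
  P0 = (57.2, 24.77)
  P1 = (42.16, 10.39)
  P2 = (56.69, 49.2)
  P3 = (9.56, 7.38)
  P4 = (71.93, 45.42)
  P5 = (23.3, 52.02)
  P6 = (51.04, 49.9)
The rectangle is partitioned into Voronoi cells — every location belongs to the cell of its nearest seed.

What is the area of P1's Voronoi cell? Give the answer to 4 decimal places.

1. box [0,86]×[0,62]: [(0, 0) (86, 0) (86, 62) (0, 62)]
2. ⊥bis P1·P0 via (49.68,17.58): [(0, 0) (66.4885, 0) (7.2093, 62) (0, 62)]  |A|=2284.6324
3. ⊥bis P1·P2 via (49.425,29.795): [(0, 48.2991) (0, 0) (66.4885, 0) (31.6318, 36.4566)]  |A|=1975.8659
4. ⊥bis P1·P3 via (25.86,8.885): [(23.0165, 39.682) (26.6804, 0) (66.4885, 0) (31.6318, 36.4566)]  |A|=890.6626
5. ⊥bis P1·P4 via (57.045,27.905): [(23.0165, 39.682) (26.6804, 0) (66.4885, 0) (31.6318, 36.4566)]  |A|=890.6626
6. ⊥bis P1·P5 via (32.73,31.205): [(24.1577, 27.3214) (26.6804, 0) (66.4885, 0) (35.4672, 32.4451)]  |A|=806.7481
7. ⊥bis P1·P6 via (46.6,30.145): [(24.1577, 27.3214) (26.6804, 0) (66.4885, 0) (35.4672, 32.4451)]  |A|=806.7481
8. canonical 4-gon: [(24.1577, 27.3214) (26.6804, 0) (66.4885, 0) (35.4672, 32.4451)]
9. shoelace: 806.7481

Area of P1's cell: 806.7481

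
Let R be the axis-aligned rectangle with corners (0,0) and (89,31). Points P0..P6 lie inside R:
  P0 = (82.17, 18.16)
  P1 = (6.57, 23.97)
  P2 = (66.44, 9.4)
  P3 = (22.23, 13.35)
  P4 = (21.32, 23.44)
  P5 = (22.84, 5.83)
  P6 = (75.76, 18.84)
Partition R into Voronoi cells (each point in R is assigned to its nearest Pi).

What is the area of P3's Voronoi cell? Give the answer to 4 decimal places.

Area of P3's cell: 304.8344

1. box [0,89]×[0,31]: [(0, 0) (89, 0) (89, 31) (0, 31)]
2. ⊥bis P3·P0 via (52.2,15.755): [(0, 0) (53.4643, 0) (50.9766, 31) (0, 31)]  |A|=1618.8344
3. ⊥bis P3·P1 via (14.4,18.66): [(1.7455, 0) (53.4643, 0) (50.9766, 31) (22.7685, 31)]  |A|=1238.867
4. ⊥bis P3·P2 via (44.335,11.375): [(1.7455, 0) (43.3187, 0) (46.0884, 31) (22.7685, 31)]  |A|=1005.8428
5. ⊥bis P3·P4 via (21.775,18.395): [(13.7281, 17.6693) (1.7455, 0) (43.3187, 0) (45.1506, 20.5032)]  |A|=686.8184
6. ⊥bis P3·P5 via (22.535,9.59): [(13.7281, 17.6693) (7.4175, 8.3637) (44.3335, 11.3582) (45.1506, 20.5032)]  |A|=304.8344
7. ⊥bis P3·P6 via (48.995,16.095): [(13.7281, 17.6693) (7.4175, 8.3637) (44.3335, 11.3582) (45.1506, 20.5032)]  |A|=304.8344
8. canonical 4-gon: [(13.7281, 17.6693) (7.4175, 8.3637) (44.3335, 11.3582) (45.1506, 20.5032)]
9. shoelace: 304.8344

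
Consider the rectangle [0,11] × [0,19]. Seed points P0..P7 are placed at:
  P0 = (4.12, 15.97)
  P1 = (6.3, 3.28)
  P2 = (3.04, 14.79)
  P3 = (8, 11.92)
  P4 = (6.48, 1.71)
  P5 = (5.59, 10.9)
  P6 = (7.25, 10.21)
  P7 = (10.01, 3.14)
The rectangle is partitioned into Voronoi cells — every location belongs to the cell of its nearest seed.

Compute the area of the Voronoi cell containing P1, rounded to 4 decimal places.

Area of P1's cell: 37.2311

1. box [0,11]×[0,19]: [(0, 0) (11, 0) (11, 19) (0, 19)]
2. ⊥bis P1·P0 via (5.21,9.625): [(0, 8.73) (0, 0) (11, 0) (11, 10.6197)]  |A|=106.423
3. ⊥bis P1·P2 via (4.67,9.035): [(9.1318, 10.2987) (0, 7.7123) (0, 0) (11, 0) (11, 10.6197)]  |A|=101.7764
4. ⊥bis P1·P3 via (7.15,7.6): [(2.697, 8.4762) (0, 7.7123) (0, 0) (11, 0) (11, 6.8425)]  |A|=85.4255
5. ⊥bis P1·P4 via (6.39,2.495): [(2.697, 8.4762) (0, 7.7123) (0, 1.7624) (11, 3.0235) (11, 6.8425)]  |A|=59.103
6. ⊥bis P1·P5 via (5.945,7.09): [(8.5218, 7.3301) (0, 6.5361) (0, 1.7624) (11, 3.0235) (11, 6.8425)]  |A|=50.321
7. ⊥bis P1·P6 via (6.775,6.745): [(4.9408, 6.9964) (0, 6.5361) (0, 1.7624) (11, 3.0235) (11, 6.1658)]  |A|=46.9845
8. ⊥bis P1·P7 via (8.155,3.21): [(8.2806, 6.5386) (4.9408, 6.9964) (0, 6.5361) (0, 1.7624) (8.1356, 2.6951)]  |A|=37.2311
9. canonical 5-gon: [(8.2806, 6.5386) (4.9408, 6.9964) (0, 6.5361) (0, 1.7624) (8.1356, 2.6951)]
10. shoelace: 37.2311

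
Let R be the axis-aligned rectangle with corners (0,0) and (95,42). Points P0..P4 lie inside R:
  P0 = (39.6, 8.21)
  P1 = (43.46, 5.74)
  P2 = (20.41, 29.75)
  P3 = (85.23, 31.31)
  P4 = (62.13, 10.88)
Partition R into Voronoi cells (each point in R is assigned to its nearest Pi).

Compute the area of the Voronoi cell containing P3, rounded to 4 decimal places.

1. box [0,95]×[0,42]: [(0, 0) (95, 0) (95, 42) (0, 42)]
2. ⊥bis P3·P0 via (62.415,19.76): [(72.4184, 0) (95, 0) (95, 42) (51.1561, 42)]  |A|=1394.9353
3. ⊥bis P3·P1 via (64.345,18.525): [(56.8037, 30.8441) (75.6853, 0) (95, 0) (95, 42) (51.1561, 42)]  |A|=1344.5534
4. ⊥bis P3·P2 via (52.82,30.53): [(52.6132, 39.1217) (56.8037, 30.8441) (75.6853, 0) (95, 0) (95, 42) (52.544, 42)]  |A|=1342.556
5. ⊥bis P3·P4 via (73.68,21.095): [(92.3367, 0) (95, 0) (95, 42) (55.1913, 42)]  |A|=891.9112
6. canonical 4-gon: [(92.3367, 0) (95, 0) (95, 42) (55.1913, 42)]
7. shoelace: 891.9112

Area of P3's cell: 891.9112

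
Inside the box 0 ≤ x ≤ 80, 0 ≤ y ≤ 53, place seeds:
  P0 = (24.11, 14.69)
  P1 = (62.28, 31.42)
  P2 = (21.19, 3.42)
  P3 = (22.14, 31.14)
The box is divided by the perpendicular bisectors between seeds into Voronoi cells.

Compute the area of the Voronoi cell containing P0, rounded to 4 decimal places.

Area of P0's cell: 670.2452

1. box [0,80]×[0,53]: [(0, 0) (80, 0) (80, 53) (0, 53)]
2. ⊥bis P0·P1 via (43.195,23.055): [(0, 0) (53.3001, 0) (30.07, 53) (0, 53)]  |A|=2209.3076
3. ⊥bis P0·P2 via (22.65,9.055): [(0, 14.9235) (52.7494, 1.2564) (30.07, 53) (0, 53)]  |A|=1782.2217
4. ⊥bis P0·P3 via (23.125,22.915): [(0, 20.1456) (0, 14.9235) (52.7494, 1.2564) (42.2524, 25.2056)]  |A|=670.2452
5. canonical 4-gon: [(0, 20.1456) (0, 14.9235) (52.7494, 1.2564) (42.2524, 25.2056)]
6. shoelace: 670.2452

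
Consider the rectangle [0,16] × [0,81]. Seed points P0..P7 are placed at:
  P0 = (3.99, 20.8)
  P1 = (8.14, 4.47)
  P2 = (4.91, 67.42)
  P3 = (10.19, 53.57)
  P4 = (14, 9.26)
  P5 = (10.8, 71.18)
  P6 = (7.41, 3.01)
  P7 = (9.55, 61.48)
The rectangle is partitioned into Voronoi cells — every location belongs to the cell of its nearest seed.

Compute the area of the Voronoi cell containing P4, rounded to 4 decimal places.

1. box [0,16]×[0,81]: [(0, 0) (16, 0) (16, 81) (0, 81)]
2. ⊥bis P4·P0 via (8.995,15.03): [(0, 7.2276) (0, 0) (16, 0) (16, 21.1063)]  |A|=226.6707
3. ⊥bis P4·P1 via (11.07,6.865): [(6.3039, 12.6957) (16, 0.8337) (16, 21.1063)]  |A|=98.2819
4. ⊥bis P4·P2 via (9.455,38.34): [(6.3039, 12.6957) (16, 0.8337) (16, 21.1063)]  |A|=98.2819
5. ⊥bis P4·P3 via (12.095,31.415): [(6.3039, 12.6957) (16, 0.8337) (16, 21.1063)]  |A|=98.2819
6. ⊥bis P4·P5 via (12.4,40.22): [(6.3039, 12.6957) (16, 0.8337) (16, 21.1063)]  |A|=98.2819
7. ⊥bis P4·P6 via (10.705,6.135): [(6.3039, 12.6957) (16, 0.8337) (16, 21.1063)]  |A|=98.2819
8. ⊥bis P4·P7 via (11.775,35.37): [(6.3039, 12.6957) (16, 0.8337) (16, 21.1063)]  |A|=98.2819
9. canonical 3-gon: [(6.3039, 12.6957) (16, 0.8337) (16, 21.1063)]
10. shoelace: 98.2819

Area of P4's cell: 98.2819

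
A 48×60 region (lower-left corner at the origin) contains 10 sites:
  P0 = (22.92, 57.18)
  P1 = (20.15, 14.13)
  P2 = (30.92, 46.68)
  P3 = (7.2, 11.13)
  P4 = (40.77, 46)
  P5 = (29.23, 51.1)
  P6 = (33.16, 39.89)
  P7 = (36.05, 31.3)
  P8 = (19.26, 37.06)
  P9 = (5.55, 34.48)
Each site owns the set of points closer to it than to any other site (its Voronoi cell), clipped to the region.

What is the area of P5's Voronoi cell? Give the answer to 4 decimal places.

Area of P5's cell: 136.0008

1. box [0,48]×[0,60]: [(0, 0) (48, 0) (48, 60) (0, 60)]
2. ⊥bis P5·P0 via (26.075,54.14): [(0, 27.0786) (0, 0) (48, 0) (48, 60) (31.7214, 60)]  |A|=2357.8437
3. ⊥bis P5·P1 via (24.69,32.615): [(9.0385, 36.4591) (48, 26.89) (48, 60) (31.7214, 60)]  |A|=836.6144
4. ⊥bis P5·P2 via (30.075,48.89): [(15.7323, 43.406) (48, 55.7437) (48, 60) (31.7214, 60)]  |A|=203.7344
5. ⊥bis P5·P3 via (18.215,31.115): [(15.7323, 43.406) (48, 55.7437) (48, 60) (31.7214, 60)]  |A|=203.7344
6. ⊥bis P5·P4 via (35,48.55): [(15.7323, 43.406) (36.1822, 51.2251) (40.0602, 60) (31.7214, 60)]  |A|=143.749
7. ⊥bis P5·P6 via (31.195,45.495): [(15.7323, 43.406) (36.1822, 51.2251) (40.0602, 60) (31.7214, 60)]  |A|=143.749
8. ⊥bis P5·P7 via (32.64,41.2): [(15.7323, 43.406) (36.1822, 51.2251) (40.0602, 60) (31.7214, 60)]  |A|=143.749
9. ⊥bis P5·P8 via (24.245,44.08): [(19.5762, 47.3954) (21.8826, 45.7576) (36.1822, 51.2251) (40.0602, 60) (31.7214, 60)]  |A|=136.0008
10. ⊥bis P5·P9 via (17.39,42.79): [(19.5762, 47.3954) (21.8826, 45.7576) (36.1822, 51.2251) (40.0602, 60) (31.7214, 60)]  |A|=136.0008
11. canonical 5-gon: [(19.5762, 47.3954) (21.8826, 45.7576) (36.1822, 51.2251) (40.0602, 60) (31.7214, 60)]
12. shoelace: 136.0008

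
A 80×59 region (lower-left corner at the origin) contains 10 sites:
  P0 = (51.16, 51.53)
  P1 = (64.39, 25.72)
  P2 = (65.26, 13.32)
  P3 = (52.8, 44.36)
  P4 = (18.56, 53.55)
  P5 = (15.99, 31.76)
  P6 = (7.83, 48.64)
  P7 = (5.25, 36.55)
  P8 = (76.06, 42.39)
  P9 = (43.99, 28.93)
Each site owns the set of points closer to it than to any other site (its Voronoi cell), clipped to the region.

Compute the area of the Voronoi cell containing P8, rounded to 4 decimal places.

Area of P8's cell: 391.6795

1. box [0,80]×[0,59]: [(0, 0) (80, 0) (80, 59) (0, 59)]
2. ⊥bis P8·P0 via (63.61,46.96): [(46.3725, 0) (80, 0) (80, 59) (68.0295, 59)]  |A|=1345.1417
3. ⊥bis P8·P1 via (70.225,34.055): [(61.1937, 40.3774) (80, 27.2119) (80, 59) (68.0295, 59)]  |A|=410.3682
4. ⊥bis P8·P2 via (70.66,27.855): [(61.1937, 40.3774) (80, 27.2119) (80, 59) (68.0295, 59)]  |A|=410.3682
5. ⊥bis P8·P3 via (64.43,43.375): [(65.0707, 50.9392) (64.0092, 38.4064) (80, 27.2119) (80, 59) (68.0295, 59)]  |A|=391.6795
6. ⊥bis P8·P4 via (47.31,47.97): [(65.0707, 50.9392) (64.0092, 38.4064) (80, 27.2119) (80, 59) (68.0295, 59)]  |A|=391.6795
7. ⊥bis P8·P5 via (46.025,37.075): [(65.0707, 50.9392) (64.0092, 38.4064) (80, 27.2119) (80, 59) (68.0295, 59)]  |A|=391.6795
8. ⊥bis P8·P6 via (41.945,45.515): [(65.0707, 50.9392) (64.0092, 38.4064) (80, 27.2119) (80, 59) (68.0295, 59)]  |A|=391.6795
9. ⊥bis P8·P7 via (40.655,39.47): [(65.0707, 50.9392) (64.0092, 38.4064) (80, 27.2119) (80, 59) (68.0295, 59)]  |A|=391.6795
10. ⊥bis P8·P9 via (60.025,35.66): [(65.0707, 50.9392) (64.0092, 38.4064) (80, 27.2119) (80, 59) (68.0295, 59)]  |A|=391.6795
11. canonical 5-gon: [(65.0707, 50.9392) (64.0092, 38.4064) (80, 27.2119) (80, 59) (68.0295, 59)]
12. shoelace: 391.6795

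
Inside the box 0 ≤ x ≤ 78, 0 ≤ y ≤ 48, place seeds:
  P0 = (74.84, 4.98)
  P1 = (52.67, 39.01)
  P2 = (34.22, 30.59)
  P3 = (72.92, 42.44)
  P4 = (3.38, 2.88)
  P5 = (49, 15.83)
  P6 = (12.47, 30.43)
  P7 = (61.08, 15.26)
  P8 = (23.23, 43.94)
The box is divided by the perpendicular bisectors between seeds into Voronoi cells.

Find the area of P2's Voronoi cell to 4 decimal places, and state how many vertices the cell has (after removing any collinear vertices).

Area of P2's cell: 492.6557 (5 vertices)

1. box [0,78]×[0,48]: [(0, 0) (78, 0) (78, 48) (0, 48)]
2. ⊥bis P2·P0 via (54.53,17.785): [(0, 0) (43.317, 0) (73.5799, 48) (0, 48)]  |A|=2805.5241
3. ⊥bis P2·P1 via (43.445,34.8): [(0, 0) (43.317, 0) (52.6041, 14.7304) (37.4209, 48) (0, 48)]  |A|=2204.0271
4. ⊥bis P2·P3 via (53.57,36.515): [(0, 0) (43.317, 0) (52.6041, 14.7304) (37.4209, 48) (0, 48)]  |A|=2204.0271
5. ⊥bis P2·P4 via (18.8,16.735): [(0, 37.6586) (33.8365, 0) (43.317, 0) (52.6041, 14.7304) (37.4209, 48) (0, 48)]  |A|=1566.9094
6. ⊥bis P2·P5 via (41.61,23.21): [(0, 37.6586) (26.5405, 8.1201) (46.4998, 28.1064) (37.4209, 48) (0, 48)]  |A|=1172.6612
7. ⊥bis P2·P6 via (23.345,30.51): [(23.4847, 11.5212) (26.5405, 8.1201) (46.4998, 28.1064) (37.4209, 48) (23.2163, 48)]  |A|=627.7758
8. ⊥bis P2·P7 via (47.65,22.925): [(23.4847, 11.5212) (26.5405, 8.1201) (46.4998, 28.1064) (37.4209, 48) (23.2163, 48)]  |A|=627.7758
9. ⊥bis P2·P8 via (28.725,37.265): [(23.328, 32.8221) (23.4847, 11.5212) (26.5405, 8.1201) (46.4998, 28.1064) (38.6073, 45.4003)]  |A|=492.6557
10. canonical 5-gon: [(23.328, 32.8221) (23.4847, 11.5212) (26.5405, 8.1201) (46.4998, 28.1064) (38.6073, 45.4003)]
11. shoelace: 492.6557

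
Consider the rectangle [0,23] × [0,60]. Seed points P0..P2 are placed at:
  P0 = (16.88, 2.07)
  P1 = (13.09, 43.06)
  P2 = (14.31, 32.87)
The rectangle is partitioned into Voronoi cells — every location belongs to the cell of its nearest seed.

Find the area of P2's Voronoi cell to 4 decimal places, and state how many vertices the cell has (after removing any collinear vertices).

1. box [0,23]×[0,60]: [(0, 0) (23, 0) (23, 60) (0, 60)]
2. ⊥bis P2·P0 via (15.595,17.47): [(0, 16.1687) (23, 18.0879) (23, 60) (0, 60)]  |A|=986.0489
3. ⊥bis P2·P1 via (13.7,37.965): [(0, 36.3248) (0, 16.1687) (23, 18.0879) (23, 39.0784)]  |A|=473.1858
4. canonical 4-gon: [(0, 36.3248) (0, 16.1687) (23, 18.0879) (23, 39.0784)]
5. shoelace: 473.1858

Area of P2's cell: 473.1858 (4 vertices)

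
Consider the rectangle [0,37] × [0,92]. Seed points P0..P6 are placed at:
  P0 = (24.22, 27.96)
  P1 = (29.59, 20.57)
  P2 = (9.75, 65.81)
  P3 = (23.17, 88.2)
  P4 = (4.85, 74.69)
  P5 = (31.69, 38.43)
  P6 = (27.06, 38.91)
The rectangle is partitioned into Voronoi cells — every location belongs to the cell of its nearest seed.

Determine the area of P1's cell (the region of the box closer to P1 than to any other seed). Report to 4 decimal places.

1. box [0,37]×[0,92]: [(0, 0) (37, 0) (37, 92) (0, 92)]
2. ⊥bis P1·P0 via (26.905,24.265): [(0, 4.7143) (0, 0) (37, 0) (37, 31.6006)]  |A|=671.8254
3. ⊥bis P1·P2 via (19.67,43.19): [(0, 4.7143) (0, 0) (37, 0) (37, 31.6006)]  |A|=671.8254
4. ⊥bis P1·P3 via (26.38,54.385): [(0, 4.7143) (0, 0) (37, 0) (37, 31.6006)]  |A|=671.8254
5. ⊥bis P1·P4 via (17.22,47.63): [(0, 4.7143) (0, 0) (37, 0) (37, 31.6006)]  |A|=671.8254
6. ⊥bis P1·P5 via (30.64,29.5): [(33.626, 29.1489) (0, 4.7143) (0, 0) (37, 0) (37, 28.7522)]  |A|=667.0201
7. ⊥bis P1·P6 via (28.325,29.74): [(33.626, 29.1489) (0, 4.7143) (0, 0) (37, 0) (37, 28.7522)]  |A|=667.0201
8. canonical 5-gon: [(33.626, 29.1489) (0, 4.7143) (0, 0) (37, 0) (37, 28.7522)]
9. shoelace: 667.0201

Area of P1's cell: 667.0201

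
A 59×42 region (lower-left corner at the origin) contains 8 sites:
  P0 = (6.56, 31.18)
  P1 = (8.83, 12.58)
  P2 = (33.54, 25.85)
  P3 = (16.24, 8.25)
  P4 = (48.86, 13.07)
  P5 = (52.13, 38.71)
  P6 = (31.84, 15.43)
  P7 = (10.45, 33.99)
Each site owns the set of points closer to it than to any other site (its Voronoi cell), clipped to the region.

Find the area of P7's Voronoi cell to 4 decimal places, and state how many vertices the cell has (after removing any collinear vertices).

Area of P7's cell: 273.6389 (5 vertices)

1. box [0,59]×[0,42]: [(0, 0) (59, 0) (59, 42) (0, 42)]
2. ⊥bis P7·P0 via (8.505,32.585): [(32.0433, 0) (59, 0) (59, 42) (1.7039, 42)]  |A|=1769.3088
3. ⊥bis P7·P1 via (9.64,23.285): [(15.5458, 22.8381) (59, 19.5501) (59, 42) (1.7039, 42)]  |A|=1036.72
4. ⊥bis P7·P2 via (21.995,29.92): [(15.5458, 22.8381) (19.3957, 22.5468) (26.2536, 42) (1.7039, 42)]  |A|=273.6542
5. ⊥bis P7·P3 via (13.345,21.12): [(15.5458, 22.8381) (19.3957, 22.5468) (26.2536, 42) (1.7039, 42)]  |A|=273.6542
6. ⊥bis P7·P4 via (29.655,23.53): [(15.5458, 22.8381) (19.3957, 22.5468) (26.2536, 42) (1.7039, 42)]  |A|=273.6542
7. ⊥bis P7·P5 via (31.29,36.35): [(15.5458, 22.8381) (19.3957, 22.5468) (26.2536, 42) (1.7039, 42)]  |A|=273.6542
8. ⊥bis P7·P6 via (21.145,24.71): [(15.5458, 22.8381) (19.2759, 22.5559) (19.4831, 22.7947) (26.2536, 42) (1.7039, 42)]  |A|=273.6389
9. canonical 5-gon: [(15.5458, 22.8381) (19.2759, 22.5559) (19.4831, 22.7947) (26.2536, 42) (1.7039, 42)]
10. shoelace: 273.6389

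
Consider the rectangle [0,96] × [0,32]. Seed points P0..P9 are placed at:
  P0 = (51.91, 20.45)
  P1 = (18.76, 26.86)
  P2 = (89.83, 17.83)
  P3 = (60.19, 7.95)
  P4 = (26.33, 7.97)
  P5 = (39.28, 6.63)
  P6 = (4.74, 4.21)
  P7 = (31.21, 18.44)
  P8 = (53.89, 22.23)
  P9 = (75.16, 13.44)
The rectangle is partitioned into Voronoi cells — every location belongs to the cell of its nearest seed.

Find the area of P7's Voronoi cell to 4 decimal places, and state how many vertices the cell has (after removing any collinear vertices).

Area of P7's cell: 284.4264 (5 vertices)

1. box [0,96]×[0,32]: [(0, 0) (96, 0) (96, 32) (0, 32)]
2. ⊥bis P7·P0 via (41.56,19.445): [(0, 0) (43.4481, 0) (40.3409, 32) (0, 32)]  |A|=1340.6245
3. ⊥bis P7·P1 via (24.985,22.65): [(9.6667, 0) (43.4481, 0) (40.3409, 32) (31.3085, 32)]  |A|=685.0222
4. ⊥bis P7·P2 via (60.52,18.135): [(9.6667, 0) (43.4481, 0) (40.3409, 32) (31.3085, 32)]  |A|=685.0222
5. ⊥bis P7·P3 via (45.7,13.195): [(9.6667, 0) (40.9238, 0) (42.9142, 5.4988) (40.3409, 32) (31.3085, 32)]  |A|=678.0816
6. ⊥bis P7·P4 via (28.77,13.205): [(21.0354, 16.81) (42.8009, 6.6653) (40.3409, 32) (31.3085, 32)]  |A|=331.8347
7. ⊥bis P7·P5 via (35.245,12.535): [(21.0354, 16.81) (33.2023, 11.1392) (41.7963, 17.0116) (40.3409, 32) (31.3085, 32)]  |A|=284.4264
8. ⊥bis P7·P6 via (17.975,11.325): [(21.0354, 16.81) (33.2023, 11.1392) (41.7963, 17.0116) (40.3409, 32) (31.3085, 32)]  |A|=284.4264
9. ⊥bis P7·P8 via (42.55,20.335): [(21.0354, 16.81) (33.2023, 11.1392) (41.7963, 17.0116) (40.3409, 32) (31.3085, 32)]  |A|=284.4264
10. ⊥bis P7·P9 via (53.185,15.94): [(21.0354, 16.81) (33.2023, 11.1392) (41.7963, 17.0116) (40.3409, 32) (31.3085, 32)]  |A|=284.4264
11. canonical 5-gon: [(21.0354, 16.81) (33.2023, 11.1392) (41.7963, 17.0116) (40.3409, 32) (31.3085, 32)]
12. shoelace: 284.4264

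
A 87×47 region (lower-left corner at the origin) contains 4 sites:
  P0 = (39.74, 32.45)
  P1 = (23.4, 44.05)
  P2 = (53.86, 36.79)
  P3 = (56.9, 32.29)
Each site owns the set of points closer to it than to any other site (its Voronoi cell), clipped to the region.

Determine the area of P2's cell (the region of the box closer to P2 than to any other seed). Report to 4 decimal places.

1. box [0,87]×[0,47]: [(0, 0) (87, 0) (87, 47) (0, 47)]
2. ⊥bis P2·P0 via (46.8,34.62): [(57.441, 0) (87, 0) (87, 47) (42.9948, 47)]  |A|=1728.7585
3. ⊥bis P2·P1 via (38.63,40.42): [(57.441, 0) (87, 0) (87, 47) (42.9948, 47)]  |A|=1728.7585
4. ⊥bis P2·P3 via (55.38,34.54): [(48.2956, 29.7541) (73.8241, 47) (42.9948, 47)]  |A|=265.8392
5. canonical 3-gon: [(48.2956, 29.7541) (73.8241, 47) (42.9948, 47)]
6. shoelace: 265.8392

Area of P2's cell: 265.8392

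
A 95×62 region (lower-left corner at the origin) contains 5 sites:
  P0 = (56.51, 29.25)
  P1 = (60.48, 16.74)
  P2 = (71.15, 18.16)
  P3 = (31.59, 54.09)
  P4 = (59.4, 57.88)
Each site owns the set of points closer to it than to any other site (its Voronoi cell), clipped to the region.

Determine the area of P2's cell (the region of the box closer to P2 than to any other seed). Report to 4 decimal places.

Area of P2's cell: 1155.8604

1. box [0,95]×[0,62]: [(0, 0) (95, 0) (95, 62) (0, 62)]
2. ⊥bis P2·P0 via (63.83,23.705): [(45.8731, 0) (95, 0) (95, 62) (92.839, 62)]  |A|=1589.9241
3. ⊥bis P2·P1 via (65.815,17.45): [(64.8103, 24.9991) (68.1373, 0) (95, 0) (95, 62) (92.839, 62)]  |A|=1311.6316
4. ⊥bis P2·P3 via (51.37,36.125): [(64.8103, 24.9991) (68.1373, 0) (95, 0) (95, 62) (92.839, 62)]  |A|=1311.6316
5. ⊥bis P2·P4 via (65.275,38.02): [(77.3882, 41.6033) (64.8103, 24.9991) (68.1373, 0) (95, 0) (95, 46.8133)]  |A|=1155.8604
6. canonical 5-gon: [(77.3882, 41.6033) (64.8103, 24.9991) (68.1373, 0) (95, 0) (95, 46.8133)]
7. shoelace: 1155.8604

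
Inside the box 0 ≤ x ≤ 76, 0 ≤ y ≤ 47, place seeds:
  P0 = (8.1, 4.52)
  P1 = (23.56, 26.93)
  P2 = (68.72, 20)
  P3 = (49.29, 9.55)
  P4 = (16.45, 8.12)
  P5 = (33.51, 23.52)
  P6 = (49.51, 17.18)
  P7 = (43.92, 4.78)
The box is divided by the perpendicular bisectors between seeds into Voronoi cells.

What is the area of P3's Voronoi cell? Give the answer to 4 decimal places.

Area of P3's cell: 217.6145

1. box [0,76]×[0,47]: [(0, 0) (76, 0) (76, 47) (0, 47)]
2. ⊥bis P3·P0 via (28.695,7.035): [(29.5541, 0) (76, 0) (76, 47) (23.8146, 47)]  |A|=2317.8359
3. ⊥bis P3·P1 via (36.425,18.24): [(28.7197, 6.8328) (29.5541, 0) (76, 0) (76, 47) (55.8517, 47)]  |A|=1674.4152
4. ⊥bis P3·P2 via (59.005,14.775): [(47.9583, 35.3144) (28.7197, 6.8328) (29.5541, 0) (66.9514, 0)]  |A|=737.9409
5. ⊥bis P3·P4 via (32.87,8.835): [(47.9583, 35.3144) (32.7006, 12.7262) (33.2547, 0) (66.9514, 0)]  |A|=698.3345
6. ⊥bis P3·P5 via (41.4,16.535): [(51.7629, 28.2405) (32.9503, 6.9905) (33.2547, 0) (66.9514, 0)]  |A|=544.7953
7. ⊥bis P3·P6 via (49.4,13.365): [(59.9266, 13.0615) (38.8626, 13.6688) (32.9503, 6.9905) (33.2547, 0) (66.9514, 0)]  |A|=387.4089
8. ⊥bis P3·P7 via (46.605,7.165): [(59.9266, 13.0615) (40.8795, 13.6107) (52.9694, 0) (66.9514, 0)]  |A|=217.6145
9. canonical 4-gon: [(59.9266, 13.0615) (40.8795, 13.6107) (52.9694, 0) (66.9514, 0)]
10. shoelace: 217.6145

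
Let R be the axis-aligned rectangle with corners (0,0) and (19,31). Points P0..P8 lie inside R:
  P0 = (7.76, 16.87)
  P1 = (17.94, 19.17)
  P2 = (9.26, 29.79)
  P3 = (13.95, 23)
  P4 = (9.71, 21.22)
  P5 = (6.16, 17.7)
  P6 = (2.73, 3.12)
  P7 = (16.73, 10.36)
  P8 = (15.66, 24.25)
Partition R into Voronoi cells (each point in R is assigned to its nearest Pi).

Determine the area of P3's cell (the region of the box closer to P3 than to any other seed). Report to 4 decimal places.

Area of P3's cell: 23.4065

1. box [0,19]×[0,31]: [(0, 0) (19, 0) (19, 31) (0, 31)]
2. ⊥bis P3·P0 via (10.855,19.935): [(0, 30.8962) (19, 11.7103) (19, 31) (0, 31)]  |A|=184.238
3. ⊥bis P3·P1 via (15.945,21.085): [(0, 30.8962) (12.8791, 17.8911) (19, 24.2676) (19, 31) (0, 31)]  |A|=145.8071
4. ⊥bis P3·P2 via (11.605,26.395): [(7.3608, 23.4634) (12.8791, 17.8911) (19, 24.2676) (19, 31) (18.2719, 31)]  |A|=76.5713
5. ⊥bis P3·P4 via (11.83,22.11): [(10.3849, 25.5523) (13.3815, 18.4144) (19, 24.2676) (19, 31) (18.2719, 31)]  |A|=59.8052
6. ⊥bis P3·P5 via (10.055,20.35): [(10.3849, 25.5523) (13.3815, 18.4144) (19, 24.2676) (19, 31) (18.2719, 31)]  |A|=59.8052
7. ⊥bis P3·P6 via (8.34,13.06): [(10.3849, 25.5523) (13.3815, 18.4144) (19, 24.2676) (19, 31) (18.2719, 31)]  |A|=59.8052
8. ⊥bis P3·P7 via (15.34,16.68): [(10.3849, 25.5523) (13.3815, 18.4144) (19, 24.2676) (19, 31) (18.2719, 31)]  |A|=59.8052
9. ⊥bis P3·P8 via (14.805,23.625): [(12.3859, 26.9344) (10.3849, 25.5523) (13.3815, 18.4144) (16.3519, 21.5089)]  |A|=23.4065
10. canonical 4-gon: [(12.3859, 26.9344) (10.3849, 25.5523) (13.3815, 18.4144) (16.3519, 21.5089)]
11. shoelace: 23.4065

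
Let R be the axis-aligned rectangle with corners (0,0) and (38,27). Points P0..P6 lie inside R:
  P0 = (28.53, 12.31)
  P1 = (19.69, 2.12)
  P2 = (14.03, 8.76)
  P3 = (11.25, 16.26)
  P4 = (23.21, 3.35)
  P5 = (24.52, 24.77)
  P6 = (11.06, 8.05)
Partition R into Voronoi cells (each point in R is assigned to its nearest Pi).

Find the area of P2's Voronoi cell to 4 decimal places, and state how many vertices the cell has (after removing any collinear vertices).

1. box [0,38]×[0,27]: [(0, 0) (38, 0) (38, 27) (0, 27)]
2. ⊥bis P2·P0 via (21.28,10.535): [(0, 0) (23.8593, 0) (17.2489, 27) (0, 27)]  |A|=554.9603
3. ⊥bis P2·P1 via (16.86,5.44): [(0, 0) (10.4781, 0) (21.5489, 9.4368) (17.2489, 27) (0, 27)]  |A|=491.8224
4. ⊥bis P2·P3 via (12.64,12.51): [(0, 7.8248) (0, 0) (10.4781, 0) (21.5489, 9.4368) (20.1179, 15.2818)]  |A|=197.877
5. ⊥bis P2·P4 via (18.62,6.055): [(0, 7.8248) (0, 0) (10.4781, 0) (19.6683, 7.8338) (21.2742, 10.5588) (20.1179, 15.2818)]  |A|=196.6019
6. ⊥bis P2·P5 via (19.275,16.765): [(0, 7.8248) (0, 0) (10.4781, 0) (19.6683, 7.8338) (21.2742, 10.5588) (20.1179, 15.2818)]  |A|=196.6019
7. ⊥bis P2·P6 via (12.545,8.405): [(11.6513, 12.1435) (13.8643, 2.8864) (19.6683, 7.8338) (21.2742, 10.5588) (20.1179, 15.2818)]  |A|=68.5303
8. canonical 5-gon: [(11.6513, 12.1435) (13.8643, 2.8864) (19.6683, 7.8338) (21.2742, 10.5588) (20.1179, 15.2818)]
9. shoelace: 68.5303

Area of P2's cell: 68.5303 (5 vertices)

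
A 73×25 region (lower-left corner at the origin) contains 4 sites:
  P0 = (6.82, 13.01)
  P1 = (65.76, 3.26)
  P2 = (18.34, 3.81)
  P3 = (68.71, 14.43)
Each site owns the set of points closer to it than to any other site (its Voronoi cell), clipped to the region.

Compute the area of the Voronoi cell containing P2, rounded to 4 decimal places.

Area of P2's cell: 647.5689

1. box [0,73]×[0,25]: [(0, 0) (73, 0) (73, 25) (0, 25)]
2. ⊥bis P2·P0 via (12.58,8.41): [(5.8637, 0) (73, 0) (73, 25) (25.829, 25)]  |A|=1428.842
3. ⊥bis P2·P1 via (42.05,3.535): [(5.8637, 0) (42.009, 0) (42.299, 25) (25.829, 25)]  |A|=657.6915
4. ⊥bis P2·P3 via (43.525,9.12): [(5.8637, 0) (42.009, 0) (42.1883, 15.4598) (40.1769, 25) (25.829, 25)]  |A|=647.5689
5. canonical 5-gon: [(5.8637, 0) (42.009, 0) (42.1883, 15.4598) (40.1769, 25) (25.829, 25)]
6. shoelace: 647.5689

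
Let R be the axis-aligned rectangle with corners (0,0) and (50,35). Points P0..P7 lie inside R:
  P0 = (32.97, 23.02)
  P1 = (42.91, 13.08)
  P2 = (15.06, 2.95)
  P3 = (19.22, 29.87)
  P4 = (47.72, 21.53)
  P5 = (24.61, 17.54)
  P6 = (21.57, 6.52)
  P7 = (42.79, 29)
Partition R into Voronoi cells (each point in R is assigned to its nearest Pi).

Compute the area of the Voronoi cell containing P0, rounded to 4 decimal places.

Area of P0's cell: 173.7450

1. box [0,50]×[0,35]: [(0, 0) (50, 0) (50, 35) (0, 35)]
2. ⊥bis P0·P1 via (37.94,18.05): [(0, 0) (19.89, 0) (50, 30.11) (50, 35) (0, 35)]  |A|=1296.6939
3. ⊥bis P0·P2 via (24.015,12.985): [(0, 34.4154) (28.6969, 8.8069) (50, 30.11) (50, 35) (0, 35)]  |A|=715.3001
4. ⊥bis P0·P3 via (26.095,26.445): [(20.813, 15.8424) (28.6969, 8.8069) (50, 30.11) (50, 35) (30.3569, 35)]  |A|=418.4338
5. ⊥bis P0·P4 via (40.345,22.275): [(20.813, 15.8424) (28.6969, 8.8069) (40.1405, 20.2505) (41.6304, 35) (30.3569, 35)]  |A|=332.6038
6. ⊥bis P0·P5 via (28.79,20.28): [(25.5137, 25.2782) (33.296, 13.406) (40.1405, 20.2505) (41.6304, 35) (30.3569, 35)]  |A|=233.6769
7. ⊥bis P0·P6 via (27.27,14.77): [(25.5137, 25.2782) (33.296, 13.406) (40.1405, 20.2505) (41.6304, 35) (30.3569, 35)]  |A|=233.6769
8. ⊥bis P0·P7 via (37.88,26.01): [(25.5137, 25.2782) (33.296, 13.406) (40.1405, 20.2505) (40.3179, 22.0066) (32.4054, 35) (30.3569, 35)]  |A|=173.745
9. canonical 6-gon: [(25.5137, 25.2782) (33.296, 13.406) (40.1405, 20.2505) (40.3179, 22.0066) (32.4054, 35) (30.3569, 35)]
10. shoelace: 173.745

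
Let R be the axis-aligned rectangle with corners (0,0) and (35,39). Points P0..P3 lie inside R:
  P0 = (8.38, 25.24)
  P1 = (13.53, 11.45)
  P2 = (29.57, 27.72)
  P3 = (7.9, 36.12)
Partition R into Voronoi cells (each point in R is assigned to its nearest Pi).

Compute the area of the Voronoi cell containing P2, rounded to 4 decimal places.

Area of P2's cell: 389.3338

1. box [0,35]×[0,39]: [(0, 0) (35, 0) (35, 39) (0, 39)]
2. ⊥bis P2·P0 via (18.975,26.48): [(22.0741, 0) (35, 0) (35, 39) (17.5097, 39)]  |A|=593.1154
3. ⊥bis P2·P1 via (21.55,19.585): [(19.5514, 21.5554) (35, 6.3251) (35, 39) (17.5097, 39)]  |A|=404.9468
4. ⊥bis P2·P3 via (18.735,31.92): [(18.4303, 31.134) (19.5514, 21.5554) (35, 6.3251) (35, 39) (21.4794, 39)]  |A|=389.3338
5. canonical 5-gon: [(18.4303, 31.134) (19.5514, 21.5554) (35, 6.3251) (35, 39) (21.4794, 39)]
6. shoelace: 389.3338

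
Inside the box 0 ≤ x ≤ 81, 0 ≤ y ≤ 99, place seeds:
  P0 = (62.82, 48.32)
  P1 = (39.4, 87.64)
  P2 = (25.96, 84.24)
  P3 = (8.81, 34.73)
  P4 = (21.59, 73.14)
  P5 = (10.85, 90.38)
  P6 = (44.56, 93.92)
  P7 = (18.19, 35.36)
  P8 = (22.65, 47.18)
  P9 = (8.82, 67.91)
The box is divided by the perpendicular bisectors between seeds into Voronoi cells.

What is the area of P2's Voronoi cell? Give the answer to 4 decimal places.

Area of P2's cell: 274.1844

1. box [0,81]×[0,99]: [(0, 0) (81, 0) (81, 99) (0, 99)]
2. ⊥bis P2·P0 via (44.39,66.28): [(0, 20.7283) (76.2756, 99) (0, 99)]  |A|=2985.1078
3. ⊥bis P2·P1 via (32.68,85.94): [(0, 20.7283) (39.0419, 60.7919) (29.3761, 99) (0, 99)]  |A|=2089.1387
4. ⊥bis P2·P3 via (17.385,59.485): [(0, 65.5071) (32.6241, 54.2062) (39.0419, 60.7919) (29.3761, 99) (0, 99)]  |A|=1358.7049
5. ⊥bis P2·P4 via (23.775,78.69): [(0, 88.0501) (35.7019, 73.9944) (29.3761, 99) (0, 99)]  |A|=562.7503
6. ⊥bis P2·P5 via (18.405,87.31): [(16.1259, 81.7014) (35.7019, 73.9944) (29.3761, 99) (23.1553, 99)]  |A|=274.1844
7. ⊥bis P2·P6 via (35.26,89.08): [(16.1259, 81.7014) (35.7019, 73.9944) (29.3761, 99) (23.1553, 99)]  |A|=274.1844
8. ⊥bis P2·P7 via (22.075,59.8): [(16.1259, 81.7014) (35.7019, 73.9944) (29.3761, 99) (23.1553, 99)]  |A|=274.1844
9. ⊥bis P2·P8 via (24.305,65.71): [(16.1259, 81.7014) (35.7019, 73.9944) (29.3761, 99) (23.1553, 99)]  |A|=274.1844
10. ⊥bis P2·P9 via (17.39,76.075): [(16.1259, 81.7014) (35.7019, 73.9944) (29.3761, 99) (23.1553, 99)]  |A|=274.1844
11. canonical 4-gon: [(16.1259, 81.7014) (35.7019, 73.9944) (29.3761, 99) (23.1553, 99)]
12. shoelace: 274.1844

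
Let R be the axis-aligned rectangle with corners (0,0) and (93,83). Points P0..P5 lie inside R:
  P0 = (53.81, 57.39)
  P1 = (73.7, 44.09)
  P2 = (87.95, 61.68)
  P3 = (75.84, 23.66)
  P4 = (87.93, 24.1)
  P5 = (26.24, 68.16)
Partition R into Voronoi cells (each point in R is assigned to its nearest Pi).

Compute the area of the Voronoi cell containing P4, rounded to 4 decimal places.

Area of P4's cell: 423.1648

1. box [0,93]×[0,83]: [(0, 0) (93, 0) (93, 83) (0, 83)]
2. ⊥bis P4·P0 via (70.87,40.745): [(31.1162, 0) (93, 0) (93, 63.4268)]  |A|=1962.5456
3. ⊥bis P4·P1 via (80.815,34.095): [(32.9191, 0) (93, 0) (93, 42.769)]  |A|=1284.7995
4. ⊥bis P4·P2 via (87.94,42.89): [(32.9191, 0) (93, 0) (93, 42.769)]  |A|=1284.7995
5. ⊥bis P4·P3 via (81.885,23.88): [(81.4956, 34.5795) (82.7541, 0) (93, 0) (93, 42.769)]  |A|=423.1648
6. ⊥bis P4·P5 via (57.085,46.13): [(81.4956, 34.5795) (82.7541, 0) (93, 0) (93, 42.769)]  |A|=423.1648
7. canonical 4-gon: [(81.4956, 34.5795) (82.7541, 0) (93, 0) (93, 42.769)]
8. shoelace: 423.1648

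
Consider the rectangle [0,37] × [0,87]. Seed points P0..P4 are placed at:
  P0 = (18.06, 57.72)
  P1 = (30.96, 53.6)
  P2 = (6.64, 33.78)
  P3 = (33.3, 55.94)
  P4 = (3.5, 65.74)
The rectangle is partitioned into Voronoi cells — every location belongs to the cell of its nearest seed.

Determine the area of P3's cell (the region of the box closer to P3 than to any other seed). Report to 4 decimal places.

1. box [0,37]×[0,87]: [(0, 0) (37, 0) (37, 87) (0, 87)]
2. ⊥bis P3·P0 via (25.68,56.83): [(19.0424, 0) (37, 0) (37, 87) (29.2038, 87)]  |A|=1120.2917
3. ⊥bis P3·P1 via (32.13,54.77): [(26.1391, 60.7609) (37, 49.9) (37, 87) (29.2038, 87)]  |A|=303.7522
4. ⊥bis P3·P2 via (19.97,44.86): [(26.1391, 60.7609) (37, 49.9) (37, 87) (29.2038, 87)]  |A|=303.7522
5. ⊥bis P3·P4 via (18.4,60.84): [(26.1391, 60.7609) (37, 49.9) (37, 87) (29.2038, 87)]  |A|=303.7522
6. canonical 4-gon: [(26.1391, 60.7609) (37, 49.9) (37, 87) (29.2038, 87)]
7. shoelace: 303.7522

Area of P3's cell: 303.7522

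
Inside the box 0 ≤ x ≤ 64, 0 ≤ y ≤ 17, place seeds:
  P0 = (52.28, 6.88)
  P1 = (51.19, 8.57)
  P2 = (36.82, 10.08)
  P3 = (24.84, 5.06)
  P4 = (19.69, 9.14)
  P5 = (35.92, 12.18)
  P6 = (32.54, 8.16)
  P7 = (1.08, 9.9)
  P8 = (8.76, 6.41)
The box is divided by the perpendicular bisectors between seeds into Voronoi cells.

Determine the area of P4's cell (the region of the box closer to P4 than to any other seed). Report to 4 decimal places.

1. box [0,64]×[0,17]: [(0, 0) (64, 0) (64, 17) (0, 17)]
2. ⊥bis P4·P0 via (35.985,8.01): [(0, 0) (35.4295, 0) (36.6084, 17) (0, 17)]  |A|=612.3227
3. ⊥bis P4·P1 via (35.44,8.855): [(0, 0) (35.2798, 0) (35.5874, 17) (0, 17)]  |A|=602.3708
4. ⊥bis P4·P2 via (28.255,9.61): [(0, 0) (28.7823, 0) (27.8495, 17) (0, 17)]  |A|=481.3705
5. ⊥bis P4·P3 via (22.265,7.1): [(0, 0) (16.6401, 0) (27.9958, 14.3337) (27.8495, 17) (0, 17)]  |A|=394.3491
6. ⊥bis P4·P5 via (27.805,10.66): [(0, 0) (16.6401, 0) (27.2849, 13.4365) (26.6175, 17) (0, 17)]  |A|=391.1406
7. ⊥bis P4·P6 via (26.115,8.65): [(0, 0) (16.6401, 0) (26.3943, 12.3122) (26.7129, 16.4903) (26.6175, 17) (0, 17)]  |A|=389.4591
8. ⊥bis P4·P7 via (10.385,9.52): [(9.9962, 0) (16.6401, 0) (26.3943, 12.3122) (26.7129, 16.4903) (26.6175, 17) (10.6905, 17)]  |A|=213.6223
9. ⊥bis P4·P8 via (14.225,7.775): [(16.167, 0) (16.6401, 0) (26.3943, 12.3122) (26.7129, 16.4903) (26.6175, 17) (11.9209, 17)]  |A|=150.7126
10. canonical 6-gon: [(16.167, 0) (16.6401, 0) (26.3943, 12.3122) (26.7129, 16.4903) (26.6175, 17) (11.9209, 17)]
11. shoelace: 150.7126

Area of P4's cell: 150.7126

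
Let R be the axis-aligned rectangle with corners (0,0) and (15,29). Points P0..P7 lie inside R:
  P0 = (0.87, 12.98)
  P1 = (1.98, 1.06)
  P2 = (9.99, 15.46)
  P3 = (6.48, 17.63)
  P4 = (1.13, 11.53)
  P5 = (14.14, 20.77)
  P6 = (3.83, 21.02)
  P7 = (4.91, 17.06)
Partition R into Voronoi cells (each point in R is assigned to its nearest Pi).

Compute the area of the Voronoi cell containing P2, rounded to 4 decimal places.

1. box [0,15]×[0,29]: [(0, 0) (15, 0) (15, 29) (0, 29)]
2. ⊥bis P2·P0 via (5.43,14.22): [(9.2968, 0) (15, 0) (15, 29) (1.4109, 29)]  |A|=279.7381
3. ⊥bis P2·P1 via (5.985,8.26): [(7.2406, 7.5616) (15, 3.2454) (15, 29) (1.4109, 29)]  |A|=245.5845
4. ⊥bis P2·P3 via (8.235,16.545): [(5.8478, 12.6836) (7.2406, 7.5616) (15, 3.2454) (15, 27.4875)]  |A|=127.8005
5. ⊥bis P2·P4 via (5.56,13.495): [(5.8898, 12.7516) (8.5035, 6.8591) (15, 3.2454) (15, 27.4875)]  |A|=124.8431
6. ⊥bis P2·P5 via (12.065,18.115): [(10.1371, 19.6217) (5.8898, 12.7516) (8.5035, 6.8591) (15, 3.2454) (15, 15.8212)]  |A|=96.4773
7. ⊥bis P2·P6 via (6.91,18.24): [(10.1371, 19.6217) (5.8898, 12.7516) (8.5035, 6.8591) (15, 3.2454) (15, 15.8212)]  |A|=96.4773
8. ⊥bis P2·P7 via (7.45,16.26): [(10.1371, 19.6217) (6.8177, 14.2526) (6.156, 12.1514) (8.5035, 6.8591) (15, 3.2454) (15, 15.8212)]  |A|=95.9991
9. canonical 6-gon: [(10.1371, 19.6217) (6.8177, 14.2526) (6.156, 12.1514) (8.5035, 6.8591) (15, 3.2454) (15, 15.8212)]
10. shoelace: 95.9991

Area of P2's cell: 95.9991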